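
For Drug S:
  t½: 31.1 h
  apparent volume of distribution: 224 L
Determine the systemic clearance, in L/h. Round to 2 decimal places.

4.99 L/h

k = ln2 / t½ = 0.693147 / 31.1 = 0.02229 h⁻¹
CL = k × Vd = 0.02229 × 224 = 4.993 L/h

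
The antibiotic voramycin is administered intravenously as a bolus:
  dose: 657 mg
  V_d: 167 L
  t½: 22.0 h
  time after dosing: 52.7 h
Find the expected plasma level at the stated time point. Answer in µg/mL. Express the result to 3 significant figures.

C₀ = Dose / Vd = 657.0 / 167 = 3.934 mg/L
k = ln2 / t½ = 0.693147 / 22.0 = 0.03151 h⁻¹
C = C₀ · e^(−k·t) = 3.934 × e^(−0.03151 × 52.7)
  = 3.934 × 0.1900 = 0.7475 mg/L
(0.7475 mg/L = 0.7475 µg/mL)

0.748 µg/mL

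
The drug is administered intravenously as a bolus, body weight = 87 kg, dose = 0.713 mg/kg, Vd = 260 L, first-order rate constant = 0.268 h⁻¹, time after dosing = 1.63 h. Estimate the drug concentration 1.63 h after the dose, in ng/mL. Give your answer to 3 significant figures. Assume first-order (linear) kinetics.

154 ng/mL

Total dose = 0.713 × 87 = 62.03 mg
C₀ = Dose / Vd = 62.03 / 260 = 0.2386 mg/L
C = C₀ · e^(−k·t) = 0.2386 × e^(−0.2680 × 1.63)
  = 0.2386 × 0.6461 = 0.1542 mg/L
Convert: 0.1542 mg/L × 1000 = 154.2 ng/mL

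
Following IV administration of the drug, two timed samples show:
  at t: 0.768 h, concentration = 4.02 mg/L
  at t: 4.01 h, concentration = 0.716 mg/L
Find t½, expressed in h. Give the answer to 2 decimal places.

k = ln(C₁/C₂) / (t₂ − t₁) = ln(4.02/0.716) / (4.01 − 0.768)
  = 1.725 / 3.242 = 0.5321 h⁻¹
t½ = ln2 / k = 0.693147 / 0.5321 = 1.303 h

1.30 h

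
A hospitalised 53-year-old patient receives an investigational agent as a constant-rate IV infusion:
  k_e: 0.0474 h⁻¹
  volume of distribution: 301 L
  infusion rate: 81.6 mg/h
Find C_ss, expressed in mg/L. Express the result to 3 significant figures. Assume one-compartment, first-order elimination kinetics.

5.72 mg/L

CL = k × Vd = 0.04740 × 301 = 14.27 L/h
At steady state Css = R₀ / CL = 81.6 / 14.27 = 5.718 mg/L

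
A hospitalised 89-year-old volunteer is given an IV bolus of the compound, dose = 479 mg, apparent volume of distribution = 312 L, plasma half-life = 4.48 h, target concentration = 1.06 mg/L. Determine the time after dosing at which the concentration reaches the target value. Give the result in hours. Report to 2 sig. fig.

C₀ = Dose / Vd = 479.0 / 312 = 1.535 mg/L
k = ln2 / t½ = 0.693147 / 4.48 = 0.1547 h⁻¹
t = ln(C₀ / C) / k = ln(1.535 / 1.06) / 0.1547
  = ln(1.448) / 0.1547 = 0.3702 / 0.1547 = 2.393 h

2.4 h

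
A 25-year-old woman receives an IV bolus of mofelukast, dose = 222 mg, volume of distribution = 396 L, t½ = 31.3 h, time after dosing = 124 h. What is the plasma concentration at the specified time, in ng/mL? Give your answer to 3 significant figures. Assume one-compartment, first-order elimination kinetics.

36.0 ng/mL

C₀ = Dose / Vd = 222.0 / 396 = 0.5606 mg/L
k = ln2 / t½ = 0.693147 / 31.3 = 0.02215 h⁻¹
C = C₀ · e^(−k·t) = 0.5606 × e^(−0.02215 × 124)
  = 0.5606 × 0.06415 = 0.03596 mg/L
Convert: 0.03596 mg/L × 1000 = 35.96 ng/mL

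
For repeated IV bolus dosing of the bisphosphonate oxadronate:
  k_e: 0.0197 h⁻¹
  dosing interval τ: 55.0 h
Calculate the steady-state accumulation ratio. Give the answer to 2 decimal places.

1.51

e^(−kτ) = e^(−0.01970 × 55.0) = 0.3384
Accumulation ratio R = 1 / (1 − e^(−kτ)) = 1 / (1 − 0.3384) = 1.511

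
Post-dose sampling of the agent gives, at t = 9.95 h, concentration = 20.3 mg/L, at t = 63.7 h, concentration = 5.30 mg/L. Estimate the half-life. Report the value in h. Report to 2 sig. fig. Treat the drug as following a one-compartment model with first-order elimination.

k = ln(C₁/C₂) / (t₂ − t₁) = ln(20.3/5.30) / (63.7 − 9.95)
  = 1.343 / 53.75 = 0.02499 h⁻¹
t½ = ln2 / k = 0.693147 / 0.02499 = 27.74 h

28 h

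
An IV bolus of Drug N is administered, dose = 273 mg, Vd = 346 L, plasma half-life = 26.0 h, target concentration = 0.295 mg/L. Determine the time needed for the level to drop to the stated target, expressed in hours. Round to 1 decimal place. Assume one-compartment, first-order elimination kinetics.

C₀ = Dose / Vd = 273.0 / 346 = 0.7890 mg/L
k = ln2 / t½ = 0.693147 / 26.0 = 0.02666 h⁻¹
t = ln(C₀ / C) / k = ln(0.7890 / 0.295) / 0.02666
  = ln(2.675) / 0.02666 = 0.9839 / 0.02666 = 36.91 h

36.9 h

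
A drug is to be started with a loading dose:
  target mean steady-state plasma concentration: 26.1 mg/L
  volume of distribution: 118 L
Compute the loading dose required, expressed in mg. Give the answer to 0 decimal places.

LD = Css × Vd = 26.1 × 118 = 3080 mg

3080 mg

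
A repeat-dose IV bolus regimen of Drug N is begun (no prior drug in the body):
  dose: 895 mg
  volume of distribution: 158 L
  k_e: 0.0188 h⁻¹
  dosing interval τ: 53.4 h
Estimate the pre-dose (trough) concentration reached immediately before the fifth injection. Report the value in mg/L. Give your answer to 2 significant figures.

3.2 mg/L

C₀ per dose = Dose / Vd = 895 / 158 = 5.665 mg/L
Fraction remaining after one interval: r = e^(−kτ) = e^(−0.01880 × 53.4) = 0.3664
Before dose 5, 4 doses have been given (aged 1τ, 2τ, 3τ, 4τ).
C_trough = C₀ × (r + r² + … + r^4) = C₀ × r(1−r^4)/(1−r)
        = 5.665 × 0.3664 × (1 − 0.01802) / (1 − 0.3664) = 3.217 mg/L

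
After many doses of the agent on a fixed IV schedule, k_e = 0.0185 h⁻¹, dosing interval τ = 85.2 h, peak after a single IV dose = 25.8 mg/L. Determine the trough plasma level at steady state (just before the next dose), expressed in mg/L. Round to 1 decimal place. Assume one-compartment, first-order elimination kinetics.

e^(−kτ) = e^(−0.01850 × 85.2) = 0.2068
Accumulation ratio R = 1 / (1 − e^(−kτ)) = 1 / (1 − 0.2068) = 1.261
Steady-state trough = C₀ × R × e^(−kτ) = 25.8 × 1.261 × 0.2068 = 6.728 mg/L

6.7 mg/L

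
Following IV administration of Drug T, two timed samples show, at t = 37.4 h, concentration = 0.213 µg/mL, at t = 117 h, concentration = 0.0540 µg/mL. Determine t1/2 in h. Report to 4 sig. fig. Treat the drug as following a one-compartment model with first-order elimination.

40.21 h

k = ln(C₁/C₂) / (t₂ − t₁) = ln(0.213/0.0540) / (117 − 37.4)
  = 1.372 / 79.60 = 0.01724 h⁻¹
t½ = ln2 / k = 0.693147 / 0.01724 = 40.21 h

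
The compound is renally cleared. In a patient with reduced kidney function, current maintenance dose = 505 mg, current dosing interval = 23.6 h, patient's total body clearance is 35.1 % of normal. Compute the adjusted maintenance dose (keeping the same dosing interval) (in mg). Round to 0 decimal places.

177 mg

To keep the same average steady-state level, dosing rate must scale with clearance.
CL ratio = 35.1 / 100 = 0.3510
New dose (same interval) = 505 × 0.3510 = 177.3 mg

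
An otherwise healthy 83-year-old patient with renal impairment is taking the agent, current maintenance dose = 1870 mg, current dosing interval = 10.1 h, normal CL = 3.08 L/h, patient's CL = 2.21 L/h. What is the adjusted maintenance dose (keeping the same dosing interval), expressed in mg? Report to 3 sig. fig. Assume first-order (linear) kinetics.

To keep the same average steady-state level, dosing rate must scale with clearance.
CL ratio = 2.21 / 3.08 = 0.7175
New dose (same interval) = 1870 × 0.7175 = 1342 mg

1340 mg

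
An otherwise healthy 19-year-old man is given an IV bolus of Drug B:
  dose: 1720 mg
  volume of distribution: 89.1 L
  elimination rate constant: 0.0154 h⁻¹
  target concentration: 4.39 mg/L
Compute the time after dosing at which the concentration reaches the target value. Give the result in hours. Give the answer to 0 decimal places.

C₀ = Dose / Vd = 1720 / 89.1 = 19.30 mg/L
t = ln(C₀ / C) / k = ln(19.30 / 4.39) / 0.01540
  = ln(4.396) / 0.01540 = 1.481 / 0.01540 = 96.17 h

96 h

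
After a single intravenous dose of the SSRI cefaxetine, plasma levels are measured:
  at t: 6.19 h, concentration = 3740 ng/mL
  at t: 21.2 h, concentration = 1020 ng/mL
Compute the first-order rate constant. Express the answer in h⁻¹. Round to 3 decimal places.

k = ln(C₁/C₂) / (t₂ − t₁) = ln(3740/1020) / (21.2 − 6.19)
  = 1.299 / 15.01 = 0.08654 h⁻¹

0.087 h⁻¹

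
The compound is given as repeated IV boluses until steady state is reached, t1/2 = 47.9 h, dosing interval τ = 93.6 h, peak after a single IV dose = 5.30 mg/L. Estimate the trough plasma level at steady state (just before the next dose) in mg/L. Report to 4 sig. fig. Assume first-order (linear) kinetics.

k = ln2 / t½ = 0.693147 / 47.9 = 0.01447 h⁻¹
e^(−kτ) = e^(−0.01447 × 93.6) = 0.2581
Accumulation ratio R = 1 / (1 − e^(−kτ)) = 1 / (1 − 0.2581) = 1.348
Steady-state trough = C₀ × R × e^(−kτ) = 5.30 × 1.348 × 0.2581 = 1.844 mg/L

1.844 mg/L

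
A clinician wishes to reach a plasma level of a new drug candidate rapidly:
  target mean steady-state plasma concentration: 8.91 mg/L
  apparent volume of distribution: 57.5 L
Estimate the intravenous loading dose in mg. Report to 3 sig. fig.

LD = Css × Vd = 8.91 × 57.5 = 512.3 mg

512 mg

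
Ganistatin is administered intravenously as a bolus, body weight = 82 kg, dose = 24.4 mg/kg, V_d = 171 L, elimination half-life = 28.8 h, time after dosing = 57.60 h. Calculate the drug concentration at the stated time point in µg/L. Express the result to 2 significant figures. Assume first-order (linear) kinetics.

2900 µg/L

Total dose = 24.4 × 82 = 2001 mg
C₀ = Dose / Vd = 2001 / 171 = 11.70 mg/L
k = ln2 / t½ = 0.693147 / 28.8 = 0.02407 h⁻¹
t / t½ = 57.60 / 28.8 = 2 half-lives
C = C₀ × (1/2)^2 = 11.70 × 0.2500 = 2.925 mg/L
Convert: 2.925 mg/L × 1000 = 2925 µg/L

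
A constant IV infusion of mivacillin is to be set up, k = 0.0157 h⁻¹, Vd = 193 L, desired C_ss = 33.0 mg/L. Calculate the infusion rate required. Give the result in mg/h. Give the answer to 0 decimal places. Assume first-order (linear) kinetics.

CL = k × Vd = 0.01570 × 193 = 3.030 L/h
At steady state, infusion rate R₀ = Css × CL = 33.0 × 3.030 = 99.99 mg/h

100 mg/h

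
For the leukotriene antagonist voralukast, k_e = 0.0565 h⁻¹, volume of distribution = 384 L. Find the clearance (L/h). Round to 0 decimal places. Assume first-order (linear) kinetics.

CL = k × Vd = 0.0565 × 384 = 21.70 L/h

22 L/h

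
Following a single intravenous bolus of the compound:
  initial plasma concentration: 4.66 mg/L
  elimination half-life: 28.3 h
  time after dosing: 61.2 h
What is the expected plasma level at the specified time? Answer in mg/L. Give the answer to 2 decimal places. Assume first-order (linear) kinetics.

k = ln2 / t½ = 0.693147 / 28.3 = 0.02449 h⁻¹
C = C₀ · e^(−k·t) = 4.660 × e^(−0.02449 × 61.2)
  = 4.660 × 0.2234 = 1.041 mg/L

1.04 mg/L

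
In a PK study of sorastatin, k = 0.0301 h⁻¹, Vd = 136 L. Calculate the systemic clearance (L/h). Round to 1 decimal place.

4.1 L/h

CL = k × Vd = 0.0301 × 136 = 4.094 L/h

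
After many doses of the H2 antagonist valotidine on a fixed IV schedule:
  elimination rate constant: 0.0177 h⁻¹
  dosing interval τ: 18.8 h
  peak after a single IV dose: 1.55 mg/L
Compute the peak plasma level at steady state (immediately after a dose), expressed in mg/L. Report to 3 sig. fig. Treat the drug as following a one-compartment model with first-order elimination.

5.48 mg/L

e^(−kτ) = e^(−0.01770 × 18.8) = 0.7169
Accumulation ratio R = 1 / (1 − e^(−kτ)) = 1 / (1 − 0.7169) = 3.532
Steady-state peak = C₀ × R = 1.55 × 3.532 = 5.475 mg/L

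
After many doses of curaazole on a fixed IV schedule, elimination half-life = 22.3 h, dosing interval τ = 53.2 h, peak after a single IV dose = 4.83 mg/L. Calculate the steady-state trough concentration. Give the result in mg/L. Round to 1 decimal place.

1.1 mg/L

k = ln2 / t½ = 0.693147 / 22.3 = 0.03108 h⁻¹
e^(−kτ) = e^(−0.03108 × 53.2) = 0.1914
Accumulation ratio R = 1 / (1 − e^(−kτ)) = 1 / (1 − 0.1914) = 1.237
Steady-state trough = C₀ × R × e^(−kτ) = 4.83 × 1.237 × 0.1914 = 1.144 mg/L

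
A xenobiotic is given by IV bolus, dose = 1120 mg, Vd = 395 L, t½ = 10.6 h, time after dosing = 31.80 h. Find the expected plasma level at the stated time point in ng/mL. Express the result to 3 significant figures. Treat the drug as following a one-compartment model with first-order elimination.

C₀ = Dose / Vd = 1120 / 395 = 2.835 mg/L
k = ln2 / t½ = 0.693147 / 10.6 = 0.06539 h⁻¹
t / t½ = 31.80 / 10.6 = 3 half-lives
C = C₀ × (1/2)^3 = 2.835 × 0.1250 = 0.3544 mg/L
Convert: 0.3544 mg/L × 1000 = 354.4 ng/mL

354 ng/mL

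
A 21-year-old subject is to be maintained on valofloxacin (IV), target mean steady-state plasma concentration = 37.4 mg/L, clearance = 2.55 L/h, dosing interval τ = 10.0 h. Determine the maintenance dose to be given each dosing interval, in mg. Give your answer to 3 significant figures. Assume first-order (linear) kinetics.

954 mg

At steady state, Dose/τ = Css × CL.
Dose = Css × CL × τ = 37.4 × 2.550 × 10.0 = 953.7 mg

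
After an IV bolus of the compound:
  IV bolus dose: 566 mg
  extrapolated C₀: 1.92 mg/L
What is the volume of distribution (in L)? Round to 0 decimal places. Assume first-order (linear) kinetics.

295 L

Vd = Dose / C₀ = 566.0 / 1.92 = 294.8 L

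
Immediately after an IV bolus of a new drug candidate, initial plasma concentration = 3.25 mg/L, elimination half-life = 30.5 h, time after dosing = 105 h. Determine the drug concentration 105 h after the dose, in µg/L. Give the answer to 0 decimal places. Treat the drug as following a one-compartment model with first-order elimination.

299 µg/L

k = ln2 / t½ = 0.693147 / 30.5 = 0.02273 h⁻¹
C = C₀ · e^(−k·t) = 3.250 × e^(−0.02273 × 105)
  = 3.250 × 0.09194 = 0.2988 mg/L
Convert: 0.2988 mg/L × 1000 = 298.8 µg/L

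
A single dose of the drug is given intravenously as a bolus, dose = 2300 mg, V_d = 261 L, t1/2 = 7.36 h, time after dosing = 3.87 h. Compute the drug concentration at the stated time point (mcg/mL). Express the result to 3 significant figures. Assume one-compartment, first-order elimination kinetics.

6.12 mcg/mL

C₀ = Dose / Vd = 2300 / 261 = 8.812 mg/L
k = ln2 / t½ = 0.693147 / 7.36 = 0.09418 h⁻¹
C = C₀ · e^(−k·t) = 8.812 × e^(−0.09418 × 3.87)
  = 8.812 × 0.6946 = 6.121 mg/L
(6.121 mg/L = 6.121 mcg/mL)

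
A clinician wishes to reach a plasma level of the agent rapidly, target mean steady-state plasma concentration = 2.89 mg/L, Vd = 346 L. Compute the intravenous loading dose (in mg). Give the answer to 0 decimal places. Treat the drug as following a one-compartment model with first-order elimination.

LD = Css × Vd = 2.89 × 346 = 999.9 mg

1000 mg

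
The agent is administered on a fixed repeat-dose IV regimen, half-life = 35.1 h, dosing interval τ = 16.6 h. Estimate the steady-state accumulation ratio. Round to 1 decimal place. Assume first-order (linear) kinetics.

k = ln2 / t½ = 0.693147 / 35.1 = 0.01975 h⁻¹
e^(−kτ) = e^(−0.01975 × 16.6) = 0.7205
Accumulation ratio R = 1 / (1 − e^(−kτ)) = 1 / (1 − 0.7205) = 3.578

3.6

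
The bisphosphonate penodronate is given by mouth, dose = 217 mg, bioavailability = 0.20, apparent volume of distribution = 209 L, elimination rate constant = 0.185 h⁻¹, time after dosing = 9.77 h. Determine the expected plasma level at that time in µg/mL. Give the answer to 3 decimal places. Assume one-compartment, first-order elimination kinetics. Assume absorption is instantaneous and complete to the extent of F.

Amount reaching circulation = F × Dose = 0.20 × 217.0 = 43.40 mg
C₀ = F·Dose / Vd = 43.40 / 209 = 0.2077 mg/L
C = C₀ · e^(−k·t) = 0.2077 × e^(−0.1850 × 9.77)
  = 0.2077 × 0.1641 = 0.03408 mg/L
(0.03408 mg/L = 0.03408 µg/mL)

0.034 µg/mL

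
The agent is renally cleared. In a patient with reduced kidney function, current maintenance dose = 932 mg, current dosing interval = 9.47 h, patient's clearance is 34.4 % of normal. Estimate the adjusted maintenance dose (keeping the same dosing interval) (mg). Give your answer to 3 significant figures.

321 mg

To keep the same average steady-state level, dosing rate must scale with clearance.
CL ratio = 34.4 / 100 = 0.3440
New dose (same interval) = 932 × 0.3440 = 320.6 mg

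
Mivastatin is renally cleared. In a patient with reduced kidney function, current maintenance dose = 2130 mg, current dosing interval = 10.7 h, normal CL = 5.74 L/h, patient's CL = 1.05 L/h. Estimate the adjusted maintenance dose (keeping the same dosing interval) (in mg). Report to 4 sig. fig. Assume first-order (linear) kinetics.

389.6 mg

To keep the same average steady-state level, dosing rate must scale with clearance.
CL ratio = 1.05 / 5.74 = 0.1829
New dose (same interval) = 2130 × 0.1829 = 389.6 mg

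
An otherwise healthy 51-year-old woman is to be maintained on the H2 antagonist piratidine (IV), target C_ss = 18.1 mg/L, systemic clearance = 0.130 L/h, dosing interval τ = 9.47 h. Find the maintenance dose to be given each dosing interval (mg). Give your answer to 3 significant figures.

At steady state, Dose/τ = Css × CL.
Dose = Css × CL × τ = 18.1 × 0.1300 × 9.47 = 22.28 mg

22.3 mg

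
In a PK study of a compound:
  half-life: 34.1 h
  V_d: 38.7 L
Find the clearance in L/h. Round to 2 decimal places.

k = ln2 / t½ = 0.693147 / 34.1 = 0.02033 h⁻¹
CL = k × Vd = 0.02033 × 38.7 = 0.7868 L/h

0.79 L/h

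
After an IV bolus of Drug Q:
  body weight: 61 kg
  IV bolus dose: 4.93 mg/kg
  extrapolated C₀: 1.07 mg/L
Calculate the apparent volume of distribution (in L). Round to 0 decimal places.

281 L

Dose = 4.93 × 61 = 300.7 mg
Vd = Dose / C₀ = 300.7 / 1.07 = 281.0 L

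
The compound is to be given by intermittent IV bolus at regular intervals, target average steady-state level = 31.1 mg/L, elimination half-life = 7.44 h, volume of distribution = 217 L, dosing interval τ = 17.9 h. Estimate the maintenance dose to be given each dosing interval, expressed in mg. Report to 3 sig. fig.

k = ln2 / t½ = 0.693147 / 7.44 = 0.09316 h⁻¹
CL = k × Vd = 0.09316 × 217 = 20.22 L/h
At steady state, Dose/τ = Css × CL.
Dose = Css × CL × τ = 31.1 × 20.22 × 17.9 = 11260 mg

11300 mg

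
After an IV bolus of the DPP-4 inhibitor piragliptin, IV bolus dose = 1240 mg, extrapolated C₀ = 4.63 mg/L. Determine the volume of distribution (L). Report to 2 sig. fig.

270 L

Vd = Dose / C₀ = 1240 / 4.63 = 267.8 L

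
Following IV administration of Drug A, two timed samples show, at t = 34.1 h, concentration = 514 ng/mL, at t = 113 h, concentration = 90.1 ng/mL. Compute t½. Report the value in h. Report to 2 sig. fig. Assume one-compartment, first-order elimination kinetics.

k = ln(C₁/C₂) / (t₂ − t₁) = ln(514/90.1) / (113 − 34.1)
  = 1.741 / 78.90 = 0.02207 h⁻¹
t½ = ln2 / k = 0.693147 / 0.02207 = 31.41 h

31 h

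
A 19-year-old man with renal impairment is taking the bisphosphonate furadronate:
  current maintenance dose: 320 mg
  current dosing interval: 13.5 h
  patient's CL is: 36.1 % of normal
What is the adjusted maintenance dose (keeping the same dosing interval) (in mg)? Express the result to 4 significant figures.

To keep the same average steady-state level, dosing rate must scale with clearance.
CL ratio = 36.1 / 100 = 0.3610
New dose (same interval) = 320 × 0.3610 = 115.5 mg

115.5 mg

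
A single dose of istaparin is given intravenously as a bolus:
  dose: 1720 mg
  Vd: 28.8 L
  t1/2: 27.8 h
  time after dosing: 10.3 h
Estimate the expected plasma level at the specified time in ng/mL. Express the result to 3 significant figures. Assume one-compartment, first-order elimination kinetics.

C₀ = Dose / Vd = 1720 / 28.8 = 59.72 mg/L
k = ln2 / t½ = 0.693147 / 27.8 = 0.02493 h⁻¹
C = C₀ · e^(−k·t) = 59.72 × e^(−0.02493 × 10.3)
  = 59.72 × 0.7735 = 46.19 mg/L
Convert: 46.19 mg/L × 1000 = 46190 ng/mL

46200 ng/mL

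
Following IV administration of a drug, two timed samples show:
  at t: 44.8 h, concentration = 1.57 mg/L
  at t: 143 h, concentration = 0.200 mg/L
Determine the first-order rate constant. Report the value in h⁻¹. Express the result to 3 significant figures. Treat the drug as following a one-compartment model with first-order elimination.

k = ln(C₁/C₂) / (t₂ − t₁) = ln(1.57/0.200) / (143 − 44.8)
  = 2.061 / 98.20 = 0.02099 h⁻¹

0.0210 h⁻¹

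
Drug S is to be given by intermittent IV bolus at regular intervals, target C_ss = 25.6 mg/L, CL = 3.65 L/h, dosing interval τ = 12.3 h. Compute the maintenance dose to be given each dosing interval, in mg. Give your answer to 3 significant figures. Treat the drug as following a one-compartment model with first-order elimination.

1150 mg

At steady state, Dose/τ = Css × CL.
Dose = Css × CL × τ = 25.6 × 3.650 × 12.3 = 1149 mg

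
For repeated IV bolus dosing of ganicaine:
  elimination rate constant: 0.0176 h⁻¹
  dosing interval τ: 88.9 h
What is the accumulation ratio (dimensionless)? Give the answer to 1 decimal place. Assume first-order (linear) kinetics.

e^(−kτ) = e^(−0.01760 × 88.9) = 0.2092
Accumulation ratio R = 1 / (1 − e^(−kτ)) = 1 / (1 − 0.2092) = 1.265

1.3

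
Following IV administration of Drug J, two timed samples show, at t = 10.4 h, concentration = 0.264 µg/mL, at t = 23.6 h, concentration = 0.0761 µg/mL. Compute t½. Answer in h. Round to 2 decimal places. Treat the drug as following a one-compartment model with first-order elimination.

7.36 h

k = ln(C₁/C₂) / (t₂ − t₁) = ln(0.264/0.0761) / (23.6 − 10.4)
  = 1.244 / 13.20 = 0.09424 h⁻¹
t½ = ln2 / k = 0.693147 / 0.09424 = 7.355 h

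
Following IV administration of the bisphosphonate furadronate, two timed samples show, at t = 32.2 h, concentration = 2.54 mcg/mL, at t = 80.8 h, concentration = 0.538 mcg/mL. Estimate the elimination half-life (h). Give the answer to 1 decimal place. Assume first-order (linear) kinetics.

21.7 h

k = ln(C₁/C₂) / (t₂ − t₁) = ln(2.54/0.538) / (80.8 − 32.2)
  = 1.552 / 48.60 = 0.03193 h⁻¹
t½ = ln2 / k = 0.693147 / 0.03193 = 21.71 h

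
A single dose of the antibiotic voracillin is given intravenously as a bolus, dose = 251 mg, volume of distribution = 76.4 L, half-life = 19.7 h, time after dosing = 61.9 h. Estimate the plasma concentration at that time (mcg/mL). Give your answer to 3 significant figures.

0.372 mcg/mL

C₀ = Dose / Vd = 251.0 / 76.4 = 3.285 mg/L
k = ln2 / t½ = 0.693147 / 19.7 = 0.03519 h⁻¹
C = C₀ · e^(−k·t) = 3.285 × e^(−0.03519 × 61.9)
  = 3.285 × 0.1132 = 0.3719 mg/L
(0.3719 mg/L = 0.3719 mcg/mL)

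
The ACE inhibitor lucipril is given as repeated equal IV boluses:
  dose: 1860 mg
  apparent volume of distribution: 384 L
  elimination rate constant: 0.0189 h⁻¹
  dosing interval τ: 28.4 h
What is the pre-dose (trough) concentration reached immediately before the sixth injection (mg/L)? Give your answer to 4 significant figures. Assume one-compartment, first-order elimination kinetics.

6.352 mg/L

C₀ per dose = Dose / Vd = 1860 / 384 = 4.844 mg/L
Fraction remaining after one interval: r = e^(−kτ) = e^(−0.01890 × 28.4) = 0.5846
Before dose 6, 5 doses have been given (aged 1τ, 2τ, 3τ, 4τ, 5τ).
C_trough = C₀ × (r + r² + … + r^5) = C₀ × r(1−r^5)/(1−r)
        = 4.844 × 0.5846 × (1 − 0.06828) / (1 − 0.5846) = 6.352 mg/L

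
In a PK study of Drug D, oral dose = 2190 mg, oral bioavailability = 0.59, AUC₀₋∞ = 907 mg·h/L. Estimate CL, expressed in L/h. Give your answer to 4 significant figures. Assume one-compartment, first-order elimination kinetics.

CL = F·Dose / AUC = 0.59 × 2190 / 907 = 1.425 L/h

1.425 L/h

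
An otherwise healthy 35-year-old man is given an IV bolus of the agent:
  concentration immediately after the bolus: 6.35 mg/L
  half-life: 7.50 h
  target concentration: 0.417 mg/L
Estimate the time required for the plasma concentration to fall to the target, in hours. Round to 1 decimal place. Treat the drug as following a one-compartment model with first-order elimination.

29.5 h

k = ln2 / t½ = 0.693147 / 7.50 = 0.09242 h⁻¹
t = ln(C₀ / C) / k = ln(6.350 / 0.417) / 0.09242
  = ln(15.23) / 0.09242 = 2.723 / 0.09242 = 29.46 h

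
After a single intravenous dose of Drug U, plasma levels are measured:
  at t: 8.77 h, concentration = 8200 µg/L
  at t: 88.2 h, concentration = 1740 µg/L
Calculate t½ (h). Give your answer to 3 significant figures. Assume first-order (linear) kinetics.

k = ln(C₁/C₂) / (t₂ − t₁) = ln(8200/1740) / (88.2 − 8.77)
  = 1.550 / 79.43 = 0.01951 h⁻¹
t½ = ln2 / k = 0.693147 / 0.01951 = 35.53 h

35.5 h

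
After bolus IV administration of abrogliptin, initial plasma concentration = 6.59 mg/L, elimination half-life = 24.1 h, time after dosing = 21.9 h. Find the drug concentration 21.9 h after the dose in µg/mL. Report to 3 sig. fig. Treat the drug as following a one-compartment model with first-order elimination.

k = ln2 / t½ = 0.693147 / 24.1 = 0.02876 h⁻¹
C = C₀ · e^(−k·t) = 6.590 × e^(−0.02876 × 21.9)
  = 6.590 × 0.5327 = 3.510 mg/L
(3.510 mg/L = 3.510 µg/mL)

3.51 µg/mL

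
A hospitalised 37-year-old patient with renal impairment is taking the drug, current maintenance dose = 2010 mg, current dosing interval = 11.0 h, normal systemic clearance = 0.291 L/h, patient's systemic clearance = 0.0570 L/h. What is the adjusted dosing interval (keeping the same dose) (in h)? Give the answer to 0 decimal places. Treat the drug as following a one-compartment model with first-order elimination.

To keep the same average steady-state level, dosing rate must scale with clearance.
CL ratio = 0.0570 / 0.291 = 0.1959
New interval (same dose) = 11.0 / 0.1959 = 56.15 h

56 h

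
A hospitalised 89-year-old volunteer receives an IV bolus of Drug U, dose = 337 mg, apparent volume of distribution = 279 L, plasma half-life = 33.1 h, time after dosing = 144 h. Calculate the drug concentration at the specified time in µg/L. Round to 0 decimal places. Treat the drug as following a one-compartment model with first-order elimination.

C₀ = Dose / Vd = 337.0 / 279 = 1.208 mg/L
k = ln2 / t½ = 0.693147 / 33.1 = 0.02094 h⁻¹
C = C₀ · e^(−k·t) = 1.208 × e^(−0.02094 × 144)
  = 1.208 × 0.04903 = 0.05923 mg/L
Convert: 0.05923 mg/L × 1000 = 59.23 µg/L

59 µg/L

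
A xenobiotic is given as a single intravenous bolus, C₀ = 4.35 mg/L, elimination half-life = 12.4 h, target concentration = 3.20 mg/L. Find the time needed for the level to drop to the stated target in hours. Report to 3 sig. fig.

5.49 h

k = ln2 / t½ = 0.693147 / 12.4 = 0.05590 h⁻¹
t = ln(C₀ / C) / k = ln(4.350 / 3.20) / 0.05590
  = ln(1.359) / 0.05590 = 0.3067 / 0.05590 = 5.487 h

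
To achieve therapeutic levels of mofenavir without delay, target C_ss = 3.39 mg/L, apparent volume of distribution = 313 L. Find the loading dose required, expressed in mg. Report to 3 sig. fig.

LD = Css × Vd = 3.39 × 313 = 1061 mg

1060 mg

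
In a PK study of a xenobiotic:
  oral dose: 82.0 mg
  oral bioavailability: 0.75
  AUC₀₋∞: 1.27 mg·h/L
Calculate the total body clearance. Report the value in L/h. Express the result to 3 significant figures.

48.4 L/h

CL = F·Dose / AUC = 0.75 × 82.0 / 1.27 = 48.43 L/h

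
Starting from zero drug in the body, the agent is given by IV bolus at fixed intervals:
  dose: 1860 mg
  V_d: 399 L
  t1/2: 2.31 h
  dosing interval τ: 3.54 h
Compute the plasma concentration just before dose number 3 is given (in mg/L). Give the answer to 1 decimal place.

2.2 mg/L

C₀ per dose = Dose / Vd = 1860 / 399 = 4.662 mg/L
k = ln2 / t½ = 0.693147 / 2.31 = 0.3001 h⁻¹
Fraction remaining after one interval: r = e^(−kτ) = e^(−0.3001 × 3.54) = 0.3456
Before dose 3, 2 doses have been given (aged 1τ, 2τ).
C_trough = C₀ × (r + r²) = 4.662 × (0.3456 + 0.1194) = 2.168 mg/L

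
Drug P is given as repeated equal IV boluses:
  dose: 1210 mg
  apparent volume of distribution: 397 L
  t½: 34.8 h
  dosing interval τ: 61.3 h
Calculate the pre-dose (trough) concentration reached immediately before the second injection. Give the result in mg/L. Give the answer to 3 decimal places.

C₀ per dose = Dose / Vd = 1210 / 397 = 3.048 mg/L
k = ln2 / t½ = 0.693147 / 34.8 = 0.01992 h⁻¹
Fraction remaining after one interval: r = e^(−kτ) = e^(−0.01992 × 61.3) = 0.2949
Before dose 2, 1 dose has been given (aged 1τ).
C_trough = C₀ × r = 3.048 × 0.2949 = 0.8989 mg/L

0.899 mg/L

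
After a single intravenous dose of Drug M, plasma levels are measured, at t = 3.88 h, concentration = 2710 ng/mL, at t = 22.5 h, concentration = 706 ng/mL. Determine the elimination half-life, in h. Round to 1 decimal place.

k = ln(C₁/C₂) / (t₂ − t₁) = ln(2710/706) / (22.5 − 3.88)
  = 1.345 / 18.62 = 0.07223 h⁻¹
t½ = ln2 / k = 0.693147 / 0.07223 = 9.596 h

9.6 h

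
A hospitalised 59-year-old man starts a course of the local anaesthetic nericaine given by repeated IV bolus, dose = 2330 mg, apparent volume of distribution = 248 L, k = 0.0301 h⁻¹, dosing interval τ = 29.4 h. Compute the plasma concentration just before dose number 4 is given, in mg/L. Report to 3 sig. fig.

6.14 mg/L

C₀ per dose = Dose / Vd = 2330 / 248 = 9.395 mg/L
Fraction remaining after one interval: r = e^(−kτ) = e^(−0.03010 × 29.4) = 0.4127
Before dose 4, 3 doses have been given (aged 1τ, 2τ, 3τ).
C_trough = C₀ × (r + r² + … + r^3) = C₀ × r(1−r^3)/(1−r)
        = 9.395 × 0.4127 × (1 − 0.07029) / (1 − 0.4127) = 6.138 mg/L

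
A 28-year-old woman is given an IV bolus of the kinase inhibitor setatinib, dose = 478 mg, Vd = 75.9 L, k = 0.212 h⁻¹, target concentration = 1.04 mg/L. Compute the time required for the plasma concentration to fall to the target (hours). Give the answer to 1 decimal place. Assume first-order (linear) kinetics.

8.5 h

C₀ = Dose / Vd = 478.0 / 75.9 = 6.298 mg/L
t = ln(C₀ / C) / k = ln(6.298 / 1.04) / 0.2120
  = ln(6.056) / 0.2120 = 1.801 / 0.2120 = 8.495 h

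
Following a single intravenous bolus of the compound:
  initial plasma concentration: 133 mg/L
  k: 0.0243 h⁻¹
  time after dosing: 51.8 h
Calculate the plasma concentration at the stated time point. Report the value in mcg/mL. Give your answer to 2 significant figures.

C = C₀ · e^(−k·t) = 133.0 × e^(−0.02430 × 51.8)
  = 133.0 × 0.2840 = 37.77 mg/L
(37.77 mg/L = 37.77 mcg/mL)

38 mcg/mL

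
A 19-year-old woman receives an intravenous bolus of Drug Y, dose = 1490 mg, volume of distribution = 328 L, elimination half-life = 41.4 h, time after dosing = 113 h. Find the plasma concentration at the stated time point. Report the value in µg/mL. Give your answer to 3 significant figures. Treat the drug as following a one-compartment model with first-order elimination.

0.685 µg/mL

C₀ = Dose / Vd = 1490 / 328 = 4.543 mg/L
k = ln2 / t½ = 0.693147 / 41.4 = 0.01674 h⁻¹
C = C₀ · e^(−k·t) = 4.543 × e^(−0.01674 × 113)
  = 4.543 × 0.1508 = 0.6851 mg/L
(0.6851 mg/L = 0.6851 µg/mL)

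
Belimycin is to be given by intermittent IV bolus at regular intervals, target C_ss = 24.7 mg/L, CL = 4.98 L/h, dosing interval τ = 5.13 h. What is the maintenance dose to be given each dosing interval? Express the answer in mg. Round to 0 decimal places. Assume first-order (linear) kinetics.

631 mg

At steady state, Dose/τ = Css × CL.
Dose = Css × CL × τ = 24.7 × 4.980 × 5.13 = 631.0 mg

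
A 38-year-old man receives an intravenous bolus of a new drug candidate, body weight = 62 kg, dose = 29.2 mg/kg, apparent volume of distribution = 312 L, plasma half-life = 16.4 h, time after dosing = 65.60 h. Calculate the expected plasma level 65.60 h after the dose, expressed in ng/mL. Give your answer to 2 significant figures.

360 ng/mL

Total dose = 29.2 × 62 = 1810 mg
C₀ = Dose / Vd = 1810 / 312 = 5.801 mg/L
k = ln2 / t½ = 0.693147 / 16.4 = 0.04227 h⁻¹
t / t½ = 65.60 / 16.4 = 4 half-lives
C = C₀ × (1/2)^4 = 5.801 × 0.06250 = 0.3626 mg/L
Convert: 0.3626 mg/L × 1000 = 362.6 ng/mL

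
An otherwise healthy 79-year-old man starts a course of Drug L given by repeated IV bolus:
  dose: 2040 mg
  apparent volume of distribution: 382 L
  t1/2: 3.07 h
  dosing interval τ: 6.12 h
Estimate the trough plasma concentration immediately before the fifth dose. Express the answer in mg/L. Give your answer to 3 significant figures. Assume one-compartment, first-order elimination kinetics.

C₀ per dose = Dose / Vd = 2040 / 382 = 5.340 mg/L
k = ln2 / t½ = 0.693147 / 3.07 = 0.2258 h⁻¹
Fraction remaining after one interval: r = e^(−kτ) = e^(−0.2258 × 6.12) = 0.2511
Before dose 5, 4 doses have been given (aged 1τ, 2τ, 3τ, 4τ).
C_trough = C₀ × (r + r² + … + r^4) = C₀ × r(1−r^4)/(1−r)
        = 5.340 × 0.2511 × (1 − 0.003975) / (1 − 0.2511) = 1.783 mg/L

1.78 mg/L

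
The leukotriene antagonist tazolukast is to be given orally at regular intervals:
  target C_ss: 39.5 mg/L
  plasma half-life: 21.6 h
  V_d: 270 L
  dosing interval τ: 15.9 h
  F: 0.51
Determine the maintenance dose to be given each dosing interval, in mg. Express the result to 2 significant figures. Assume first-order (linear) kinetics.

k = ln2 / t½ = 0.693147 / 21.6 = 0.03209 h⁻¹
CL = k × Vd = 0.03209 × 270 = 8.664 L/h
At steady state, F × (Dose/τ) = Css × CL.
Dose = Css × CL × τ / F = 39.5 × 8.664 × 15.9 / 0.51 = 10670 mg

11000 mg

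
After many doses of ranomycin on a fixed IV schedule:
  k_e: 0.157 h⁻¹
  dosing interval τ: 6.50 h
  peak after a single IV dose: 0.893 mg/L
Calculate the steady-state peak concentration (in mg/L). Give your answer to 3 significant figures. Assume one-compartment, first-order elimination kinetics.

1.40 mg/L

e^(−kτ) = e^(−0.1570 × 6.50) = 0.3604
Accumulation ratio R = 1 / (1 − e^(−kτ)) = 1 / (1 − 0.3604) = 1.563
Steady-state peak = C₀ × R = 0.893 × 1.563 = 1.396 mg/L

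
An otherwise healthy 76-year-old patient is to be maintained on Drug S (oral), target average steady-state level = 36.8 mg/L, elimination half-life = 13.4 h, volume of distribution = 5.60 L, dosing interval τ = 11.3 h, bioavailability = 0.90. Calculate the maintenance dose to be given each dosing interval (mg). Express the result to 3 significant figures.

134 mg

k = ln2 / t½ = 0.693147 / 13.4 = 0.05173 h⁻¹
CL = k × Vd = 0.05173 × 5.60 = 0.2897 L/h
At steady state, F × (Dose/τ) = Css × CL.
Dose = Css × CL × τ / F = 36.8 × 0.2897 × 11.3 / 0.90 = 133.9 mg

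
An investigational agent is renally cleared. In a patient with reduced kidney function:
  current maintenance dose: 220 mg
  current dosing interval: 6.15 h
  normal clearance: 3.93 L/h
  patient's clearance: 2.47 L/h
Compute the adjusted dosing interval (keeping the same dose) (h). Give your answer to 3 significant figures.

9.79 h

To keep the same average steady-state level, dosing rate must scale with clearance.
CL ratio = 2.47 / 3.93 = 0.6285
New interval (same dose) = 6.15 / 0.6285 = 9.785 h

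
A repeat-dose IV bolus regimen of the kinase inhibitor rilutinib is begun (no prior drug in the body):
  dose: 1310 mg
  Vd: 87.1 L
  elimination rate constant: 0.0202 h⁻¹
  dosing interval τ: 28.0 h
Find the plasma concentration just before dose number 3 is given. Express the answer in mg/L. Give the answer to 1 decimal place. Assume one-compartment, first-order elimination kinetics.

C₀ per dose = Dose / Vd = 1310 / 87.1 = 15.04 mg/L
Fraction remaining after one interval: r = e^(−kτ) = e^(−0.02020 × 28.0) = 0.5680
Before dose 3, 2 doses have been given (aged 1τ, 2τ).
C_trough = C₀ × (r + r²) = 15.04 × (0.5680 + 0.3226) = 13.39 mg/L

13.4 mg/L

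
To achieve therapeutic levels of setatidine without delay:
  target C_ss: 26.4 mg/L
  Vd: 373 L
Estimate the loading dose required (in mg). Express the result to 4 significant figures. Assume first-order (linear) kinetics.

9847 mg

LD = Css × Vd = 26.4 × 373 = 9847 mg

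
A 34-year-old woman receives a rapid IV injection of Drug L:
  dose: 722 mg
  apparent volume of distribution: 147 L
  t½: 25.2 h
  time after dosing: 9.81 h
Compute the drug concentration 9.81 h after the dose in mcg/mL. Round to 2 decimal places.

C₀ = Dose / Vd = 722.0 / 147 = 4.912 mg/L
k = ln2 / t½ = 0.693147 / 25.2 = 0.02751 h⁻¹
C = C₀ · e^(−k·t) = 4.912 × e^(−0.02751 × 9.81)
  = 4.912 × 0.7635 = 3.750 mg/L
(3.750 mg/L = 3.750 mcg/mL)

3.75 mcg/mL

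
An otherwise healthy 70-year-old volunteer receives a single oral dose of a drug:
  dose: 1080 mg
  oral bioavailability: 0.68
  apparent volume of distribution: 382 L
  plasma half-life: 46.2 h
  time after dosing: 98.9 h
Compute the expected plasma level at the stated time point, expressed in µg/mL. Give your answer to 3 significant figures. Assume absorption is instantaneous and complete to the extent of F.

0.436 µg/mL

Amount reaching circulation = F × Dose = 0.68 × 1080 = 734.4 mg
C₀ = F·Dose / Vd = 734.4 / 382 = 1.923 mg/L
k = ln2 / t½ = 0.693147 / 46.2 = 0.01500 h⁻¹
C = C₀ · e^(−k·t) = 1.923 × e^(−0.01500 × 98.9)
  = 1.923 × 0.2268 = 0.4361 mg/L
(0.4361 mg/L = 0.4361 µg/mL)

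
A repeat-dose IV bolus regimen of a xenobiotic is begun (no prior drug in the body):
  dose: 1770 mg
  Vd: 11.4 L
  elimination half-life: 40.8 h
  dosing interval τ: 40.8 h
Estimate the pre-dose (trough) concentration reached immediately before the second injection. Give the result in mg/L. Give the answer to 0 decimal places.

78 mg/L

C₀ per dose = Dose / Vd = 1770 / 11.4 = 155.3 mg/L
k = ln2 / t½ = 0.693147 / 40.8 = 0.01699 h⁻¹
Fraction remaining after one interval: r = e^(−kτ) = e^(−0.01699 × 40.8) = 0.5000
Before dose 2, 1 dose has been given (aged 1τ).
C_trough = C₀ × r = 155.3 × 0.5000 = 77.65 mg/L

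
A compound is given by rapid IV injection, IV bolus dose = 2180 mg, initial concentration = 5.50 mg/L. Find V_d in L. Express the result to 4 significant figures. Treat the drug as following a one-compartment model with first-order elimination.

396.4 L

Vd = Dose / C₀ = 2180 / 5.50 = 396.4 L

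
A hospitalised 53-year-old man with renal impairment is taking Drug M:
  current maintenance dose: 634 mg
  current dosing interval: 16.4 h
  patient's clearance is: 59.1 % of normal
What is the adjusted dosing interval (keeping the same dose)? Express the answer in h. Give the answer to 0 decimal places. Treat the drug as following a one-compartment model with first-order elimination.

To keep the same average steady-state level, dosing rate must scale with clearance.
CL ratio = 59.1 / 100 = 0.5910
New interval (same dose) = 16.4 / 0.5910 = 27.75 h

28 h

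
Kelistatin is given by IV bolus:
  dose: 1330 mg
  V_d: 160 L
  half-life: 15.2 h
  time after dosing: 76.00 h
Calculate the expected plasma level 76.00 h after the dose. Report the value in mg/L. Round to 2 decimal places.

0.26 mg/L

C₀ = Dose / Vd = 1330 / 160 = 8.313 mg/L
k = ln2 / t½ = 0.693147 / 15.2 = 0.04560 h⁻¹
t / t½ = 76.00 / 15.2 = 5 half-lives
C = C₀ × (1/2)^5 = 8.313 × 0.03125 = 0.2598 mg/L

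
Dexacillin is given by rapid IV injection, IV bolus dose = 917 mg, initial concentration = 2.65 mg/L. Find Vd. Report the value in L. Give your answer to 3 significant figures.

346 L

Vd = Dose / C₀ = 917.0 / 2.65 = 346.0 L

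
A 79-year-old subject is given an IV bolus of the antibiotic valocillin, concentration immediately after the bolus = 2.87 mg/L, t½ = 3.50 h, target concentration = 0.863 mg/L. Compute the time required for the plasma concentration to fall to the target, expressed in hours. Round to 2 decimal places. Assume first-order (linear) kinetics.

6.07 h

k = ln2 / t½ = 0.693147 / 3.50 = 0.1980 h⁻¹
t = ln(C₀ / C) / k = ln(2.870 / 0.863) / 0.1980
  = ln(3.326) / 0.1980 = 1.202 / 0.1980 = 6.071 h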